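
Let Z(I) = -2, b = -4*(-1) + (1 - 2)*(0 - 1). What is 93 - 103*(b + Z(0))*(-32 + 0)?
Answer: 9981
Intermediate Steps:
b = 5 (b = 4 - 1*(-1) = 4 + 1 = 5)
93 - 103*(b + Z(0))*(-32 + 0) = 93 - 103*(5 - 2)*(-32 + 0) = 93 - 309*(-32) = 93 - 103*(-96) = 93 + 9888 = 9981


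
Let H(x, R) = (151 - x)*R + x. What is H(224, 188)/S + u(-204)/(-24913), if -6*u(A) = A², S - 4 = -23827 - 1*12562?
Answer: 117738372/181291901 ≈ 0.64944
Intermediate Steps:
H(x, R) = x + R*(151 - x) (H(x, R) = R*(151 - x) + x = x + R*(151 - x))
S = -36385 (S = 4 + (-23827 - 1*12562) = 4 + (-23827 - 12562) = 4 - 36389 = -36385)
u(A) = -A²/6
H(224, 188)/S + u(-204)/(-24913) = (224 + 151*188 - 1*188*224)/(-36385) - ⅙*(-204)²/(-24913) = (224 + 28388 - 42112)*(-1/36385) - ⅙*41616*(-1/24913) = -13500*(-1/36385) - 6936*(-1/24913) = 2700/7277 + 6936/24913 = 117738372/181291901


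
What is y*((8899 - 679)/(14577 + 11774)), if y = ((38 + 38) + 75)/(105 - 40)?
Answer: 248244/342563 ≈ 0.72467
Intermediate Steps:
y = 151/65 (y = (76 + 75)/65 = 151*(1/65) = 151/65 ≈ 2.3231)
y*((8899 - 679)/(14577 + 11774)) = 151*((8899 - 679)/(14577 + 11774))/65 = 151*(8220/26351)/65 = 151*(8220*(1/26351))/65 = (151/65)*(8220/26351) = 248244/342563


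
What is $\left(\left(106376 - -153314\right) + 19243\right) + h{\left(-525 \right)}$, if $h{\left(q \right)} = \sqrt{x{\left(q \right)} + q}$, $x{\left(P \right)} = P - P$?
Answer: $278933 + 5 i \sqrt{21} \approx 2.7893 \cdot 10^{5} + 22.913 i$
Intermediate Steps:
$x{\left(P \right)} = 0$
$h{\left(q \right)} = \sqrt{q}$ ($h{\left(q \right)} = \sqrt{0 + q} = \sqrt{q}$)
$\left(\left(106376 - -153314\right) + 19243\right) + h{\left(-525 \right)} = \left(\left(106376 - -153314\right) + 19243\right) + \sqrt{-525} = \left(\left(106376 + 153314\right) + 19243\right) + 5 i \sqrt{21} = \left(259690 + 19243\right) + 5 i \sqrt{21} = 278933 + 5 i \sqrt{21}$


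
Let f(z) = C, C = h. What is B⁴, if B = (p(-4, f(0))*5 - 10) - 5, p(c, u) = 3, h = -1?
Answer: 0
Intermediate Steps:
C = -1
f(z) = -1
B = 0 (B = (3*5 - 10) - 5 = (15 - 10) - 5 = 5 - 5 = 0)
B⁴ = 0⁴ = 0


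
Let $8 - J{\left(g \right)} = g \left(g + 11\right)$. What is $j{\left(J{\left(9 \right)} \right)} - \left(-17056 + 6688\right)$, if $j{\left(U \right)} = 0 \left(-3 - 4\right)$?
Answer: $10368$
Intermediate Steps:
$J{\left(g \right)} = 8 - g \left(11 + g\right)$ ($J{\left(g \right)} = 8 - g \left(g + 11\right) = 8 - g \left(11 + g\right)$)
$j{\left(U \right)} = 0$ ($j{\left(U \right)} = 0 \left(-7\right) = 0$)
$j{\left(J{\left(9 \right)} \right)} - \left(-17056 + 6688\right) = 0 - \left(-17056 + 6688\right) = 0 - -10368 = 0 + 10368 = 10368$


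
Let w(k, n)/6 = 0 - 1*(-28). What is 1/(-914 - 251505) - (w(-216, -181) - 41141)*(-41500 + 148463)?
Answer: 1106250247052580/252419 ≈ 4.3826e+9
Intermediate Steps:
w(k, n) = 168 (w(k, n) = 6*(0 - 1*(-28)) = 6*(0 + 28) = 6*28 = 168)
1/(-914 - 251505) - (w(-216, -181) - 41141)*(-41500 + 148463) = 1/(-914 - 251505) - (168 - 41141)*(-41500 + 148463) = 1/(-252419) - (-40973)*106963 = -1/252419 - 1*(-4382594999) = -1/252419 + 4382594999 = 1106250247052580/252419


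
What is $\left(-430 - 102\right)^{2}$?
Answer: $283024$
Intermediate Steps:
$\left(-430 - 102\right)^{2} = \left(-532\right)^{2} = 283024$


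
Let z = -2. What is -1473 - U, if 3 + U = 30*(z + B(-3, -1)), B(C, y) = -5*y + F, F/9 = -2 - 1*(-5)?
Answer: -2370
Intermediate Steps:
F = 27 (F = 9*(-2 - 1*(-5)) = 9*(-2 + 5) = 9*3 = 27)
B(C, y) = 27 - 5*y (B(C, y) = -5*y + 27 = 27 - 5*y)
U = 897 (U = -3 + 30*(-2 + (27 - 5*(-1))) = -3 + 30*(-2 + (27 + 5)) = -3 + 30*(-2 + 32) = -3 + 30*30 = -3 + 900 = 897)
-1473 - U = -1473 - 1*897 = -1473 - 897 = -2370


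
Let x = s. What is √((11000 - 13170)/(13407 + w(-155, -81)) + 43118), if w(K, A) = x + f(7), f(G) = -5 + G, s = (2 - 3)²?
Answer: √8615332129/447 ≈ 207.65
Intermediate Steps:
s = 1 (s = (-1)² = 1)
x = 1
w(K, A) = 3 (w(K, A) = 1 + (-5 + 7) = 1 + 2 = 3)
√((11000 - 13170)/(13407 + w(-155, -81)) + 43118) = √((11000 - 13170)/(13407 + 3) + 43118) = √(-2170/13410 + 43118) = √(-2170*1/13410 + 43118) = √(-217/1341 + 43118) = √(57821021/1341) = √8615332129/447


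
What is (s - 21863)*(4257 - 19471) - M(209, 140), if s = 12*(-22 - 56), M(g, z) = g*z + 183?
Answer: 346834543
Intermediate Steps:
M(g, z) = 183 + g*z
s = -936 (s = 12*(-78) = -936)
(s - 21863)*(4257 - 19471) - M(209, 140) = (-936 - 21863)*(4257 - 19471) - (183 + 209*140) = -22799*(-15214) - (183 + 29260) = 346863986 - 1*29443 = 346863986 - 29443 = 346834543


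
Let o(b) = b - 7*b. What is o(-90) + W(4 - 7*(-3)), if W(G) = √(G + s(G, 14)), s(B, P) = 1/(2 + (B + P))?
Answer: 540 + 3*√4674/41 ≈ 545.00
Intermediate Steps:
o(b) = -6*b
s(B, P) = 1/(2 + B + P)
W(G) = √(G + 1/(16 + G)) (W(G) = √(G + 1/(2 + G + 14)) = √(G + 1/(16 + G)))
o(-90) + W(4 - 7*(-3)) = -6*(-90) + √((1 + (4 - 7*(-3))*(16 + (4 - 7*(-3))))/(16 + (4 - 7*(-3)))) = 540 + √((1 + (4 + 21)*(16 + (4 + 21)))/(16 + (4 + 21))) = 540 + √((1 + 25*(16 + 25))/(16 + 25)) = 540 + √((1 + 25*41)/41) = 540 + √((1 + 1025)/41) = 540 + √((1/41)*1026) = 540 + √(1026/41) = 540 + 3*√4674/41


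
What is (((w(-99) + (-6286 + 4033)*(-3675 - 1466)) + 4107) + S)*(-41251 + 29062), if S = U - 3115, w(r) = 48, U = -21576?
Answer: -140930887893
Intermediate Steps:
S = -24691 (S = -21576 - 3115 = -24691)
(((w(-99) + (-6286 + 4033)*(-3675 - 1466)) + 4107) + S)*(-41251 + 29062) = (((48 + (-6286 + 4033)*(-3675 - 1466)) + 4107) - 24691)*(-41251 + 29062) = (((48 - 2253*(-5141)) + 4107) - 24691)*(-12189) = (((48 + 11582673) + 4107) - 24691)*(-12189) = ((11582721 + 4107) - 24691)*(-12189) = (11586828 - 24691)*(-12189) = 11562137*(-12189) = -140930887893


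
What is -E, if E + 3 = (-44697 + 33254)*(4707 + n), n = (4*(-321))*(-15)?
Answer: 274254384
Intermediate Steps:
n = 19260 (n = -1284*(-15) = 19260)
E = -274254384 (E = -3 + (-44697 + 33254)*(4707 + 19260) = -3 - 11443*23967 = -3 - 274254381 = -274254384)
-E = -1*(-274254384) = 274254384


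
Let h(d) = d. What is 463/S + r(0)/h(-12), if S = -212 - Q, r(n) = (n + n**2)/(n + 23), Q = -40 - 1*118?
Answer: -463/54 ≈ -8.5741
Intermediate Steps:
Q = -158 (Q = -40 - 118 = -158)
r(n) = (n + n**2)/(23 + n)
S = -54 (S = -212 - 1*(-158) = -212 + 158 = -54)
463/S + r(0)/h(-12) = 463/(-54) + (0*(1 + 0)/(23 + 0))/(-12) = 463*(-1/54) + (0*1/23)*(-1/12) = -463/54 + (0*(1/23)*1)*(-1/12) = -463/54 + 0*(-1/12) = -463/54 + 0 = -463/54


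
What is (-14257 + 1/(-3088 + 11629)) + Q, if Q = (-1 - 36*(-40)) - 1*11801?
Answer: -210270878/8541 ≈ -24619.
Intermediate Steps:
Q = -10362 (Q = (-1 + 1440) - 11801 = 1439 - 11801 = -10362)
(-14257 + 1/(-3088 + 11629)) + Q = (-14257 + 1/(-3088 + 11629)) - 10362 = (-14257 + 1/8541) - 10362 = -121769036/8541 - 10362 = -210270878/8541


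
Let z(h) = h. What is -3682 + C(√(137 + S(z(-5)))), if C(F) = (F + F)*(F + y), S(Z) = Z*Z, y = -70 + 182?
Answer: -3358 + 2016*√2 ≈ -506.95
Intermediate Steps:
y = 112
S(Z) = Z²
C(F) = 2*F*(112 + F) (C(F) = (F + F)*(F + 112) = (2*F)*(112 + F) = 2*F*(112 + F))
-3682 + C(√(137 + S(z(-5)))) = -3682 + 2*√(137 + (-5)²)*(112 + √(137 + (-5)²)) = -3682 + 2*√(137 + 25)*(112 + √(137 + 25)) = -3682 + 2*√162*(112 + √162) = -3682 + 2*(9*√2)*(112 + 9*√2) = -3682 + 18*√2*(112 + 9*√2)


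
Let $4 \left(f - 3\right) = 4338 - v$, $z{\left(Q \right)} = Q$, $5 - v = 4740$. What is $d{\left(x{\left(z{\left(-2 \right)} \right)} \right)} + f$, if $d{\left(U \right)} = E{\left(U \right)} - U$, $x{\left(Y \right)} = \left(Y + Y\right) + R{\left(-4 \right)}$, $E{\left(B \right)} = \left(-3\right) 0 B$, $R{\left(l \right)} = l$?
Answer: $\frac{9117}{4} \approx 2279.3$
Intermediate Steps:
$v = -4735$ ($v = 5 - 4740 = -4735$)
$E{\left(B \right)} = 0$ ($E{\left(B \right)} = 0 B = 0$)
$x{\left(Y \right)} = -4 + 2 Y$ ($x{\left(Y \right)} = \left(Y + Y\right) - 4 = 2 Y - 4 = -4 + 2 Y$)
$d{\left(U \right)} = - U$ ($d{\left(U \right)} = 0 - U = - U$)
$f = \frac{9085}{4}$ ($f = 3 + \frac{4338 - -4735}{4} = 3 + \frac{4338 + 4735}{4} = 3 + \frac{1}{4} \cdot 9073 = 3 + \frac{9073}{4} = \frac{9085}{4} \approx 2271.3$)
$d{\left(x{\left(z{\left(-2 \right)} \right)} \right)} + f = - (-4 + 2 \left(-2\right)) + \frac{9085}{4} = - (-4 - 4) + \frac{9085}{4} = \left(-1\right) \left(-8\right) + \frac{9085}{4} = 8 + \frac{9085}{4} = \frac{9117}{4}$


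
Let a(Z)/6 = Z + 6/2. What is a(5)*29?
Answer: 1392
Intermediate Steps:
a(Z) = 18 + 6*Z (a(Z) = 6*(Z + 6/2) = 6*(Z + 6*(½)) = 6*(Z + 3) = 6*(3 + Z) = 18 + 6*Z)
a(5)*29 = (18 + 6*5)*29 = (18 + 30)*29 = 48*29 = 1392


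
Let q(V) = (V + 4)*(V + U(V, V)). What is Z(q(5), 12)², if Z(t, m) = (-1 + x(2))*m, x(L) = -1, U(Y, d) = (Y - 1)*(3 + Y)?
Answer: 576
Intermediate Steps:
U(Y, d) = (-1 + Y)*(3 + Y)
q(V) = (4 + V)*(-3 + V² + 3*V) (q(V) = (V + 4)*(V + (-3 + V² + 2*V)) = (4 + V)*(-3 + V² + 3*V))
Z(t, m) = -2*m (Z(t, m) = (-1 - 1)*m = -2*m)
Z(q(5), 12)² = (-2*12)² = (-24)² = 576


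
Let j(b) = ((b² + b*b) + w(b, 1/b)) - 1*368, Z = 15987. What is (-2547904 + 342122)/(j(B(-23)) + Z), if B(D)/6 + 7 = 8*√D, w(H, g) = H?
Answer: -2205782*I/(-86879*I + 8016*√23) ≈ 21.232 - 9.395*I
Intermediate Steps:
B(D) = -42 + 48*√D (B(D) = -42 + 6*(8*√D) = -42 + 48*√D)
j(b) = -368 + b + 2*b² (j(b) = ((b² + b*b) + b) - 1*368 = ((b² + b²) + b) - 368 = (2*b² + b) - 368 = (b + 2*b²) - 368 = -368 + b + 2*b²)
(-2547904 + 342122)/(j(B(-23)) + Z) = (-2547904 + 342122)/((-368 + (-42 + 48*√(-23)) + 2*(-42 + 48*√(-23))²) + 15987) = -2205782/((-368 + (-42 + 48*(I*√23)) + 2*(-42 + 48*(I*√23))²) + 15987) = -2205782/((-368 + (-42 + 48*I*√23) + 2*(-42 + 48*I*√23)²) + 15987) = -2205782/((-410 + 2*(-42 + 48*I*√23)² + 48*I*√23) + 15987) = -2205782/(15577 + 2*(-42 + 48*I*√23)² + 48*I*√23)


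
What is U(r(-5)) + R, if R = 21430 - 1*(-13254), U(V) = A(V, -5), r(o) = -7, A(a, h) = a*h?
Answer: 34719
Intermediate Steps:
U(V) = -5*V (U(V) = V*(-5) = -5*V)
R = 34684 (R = 21430 + 13254 = 34684)
U(r(-5)) + R = -5*(-7) + 34684 = 35 + 34684 = 34719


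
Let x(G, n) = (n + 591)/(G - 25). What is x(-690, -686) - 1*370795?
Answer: -53023666/143 ≈ -3.7080e+5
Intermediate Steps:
x(G, n) = (591 + n)/(-25 + G)
x(-690, -686) - 1*370795 = (591 - 686)/(-25 - 690) - 1*370795 = -95/(-715) - 370795 = -1/715*(-95) - 370795 = 19/143 - 370795 = -53023666/143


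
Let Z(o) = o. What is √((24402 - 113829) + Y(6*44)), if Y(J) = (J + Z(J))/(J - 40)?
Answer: 3*I*√1947470/14 ≈ 299.04*I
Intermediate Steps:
Y(J) = 2*J/(-40 + J) (Y(J) = (J + J)/(J - 40) = (2*J)/(-40 + J) = 2*J/(-40 + J))
√((24402 - 113829) + Y(6*44)) = √((24402 - 113829) + 2*(6*44)/(-40 + 6*44)) = √(-89427 + 2*264/(-40 + 264)) = √(-89427 + 2*264/224) = √(-89427 + 2*264*(1/224)) = √(-89427 + 33/14) = √(-1251945/14) = 3*I*√1947470/14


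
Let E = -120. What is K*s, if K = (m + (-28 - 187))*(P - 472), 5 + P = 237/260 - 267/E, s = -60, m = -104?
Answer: -235813413/26 ≈ -9.0697e+6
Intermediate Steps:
P = -969/520 (P = -5 + (237/260 - 267/(-120)) = -5 + (237*(1/260) - 267*(-1/120)) = -5 + (237/260 + 89/40) = -5 + 1631/520 = -969/520 ≈ -1.8635)
K = 78604471/520 (K = (-104 + (-28 - 187))*(-969/520 - 472) = (-104 - 215)*(-246409/520) = -319*(-246409/520) = 78604471/520 ≈ 1.5116e+5)
K*s = (78604471/520)*(-60) = -235813413/26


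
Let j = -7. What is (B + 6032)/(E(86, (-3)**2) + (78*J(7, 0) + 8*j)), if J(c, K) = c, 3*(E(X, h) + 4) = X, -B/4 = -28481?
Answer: 89967/386 ≈ 233.08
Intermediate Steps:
B = 113924 (B = -4*(-28481) = 113924)
E(X, h) = -4 + X/3
(B + 6032)/(E(86, (-3)**2) + (78*J(7, 0) + 8*j)) = (113924 + 6032)/((-4 + (1/3)*86) + (78*7 + 8*(-7))) = 119956/((-4 + 86/3) + (546 - 56)) = 119956/(74/3 + 490) = 119956/(1544/3) = 119956*(3/1544) = 89967/386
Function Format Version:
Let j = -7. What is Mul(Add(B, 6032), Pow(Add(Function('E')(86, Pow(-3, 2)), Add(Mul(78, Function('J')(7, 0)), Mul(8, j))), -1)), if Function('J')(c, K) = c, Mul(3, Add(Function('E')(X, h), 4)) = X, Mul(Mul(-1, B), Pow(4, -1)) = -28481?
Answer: Rational(89967, 386) ≈ 233.08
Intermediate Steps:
B = 113924 (B = Mul(-4, -28481) = 113924)
Function('E')(X, h) = Add(-4, Mul(Rational(1, 3), X))
Mul(Add(B, 6032), Pow(Add(Function('E')(86, Pow(-3, 2)), Add(Mul(78, Function('J')(7, 0)), Mul(8, j))), -1)) = Mul(Add(113924, 6032), Pow(Add(Add(-4, Mul(Rational(1, 3), 86)), Add(Mul(78, 7), Mul(8, -7))), -1)) = Mul(119956, Pow(Add(Add(-4, Rational(86, 3)), Add(546, -56)), -1)) = Mul(119956, Pow(Add(Rational(74, 3), 490), -1)) = Mul(119956, Pow(Rational(1544, 3), -1)) = Mul(119956, Rational(3, 1544)) = Rational(89967, 386)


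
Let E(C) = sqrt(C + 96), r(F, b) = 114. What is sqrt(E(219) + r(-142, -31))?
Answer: sqrt(114 + 3*sqrt(35)) ≈ 11.478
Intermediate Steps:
E(C) = sqrt(96 + C)
sqrt(E(219) + r(-142, -31)) = sqrt(sqrt(96 + 219) + 114) = sqrt(sqrt(315) + 114) = sqrt(3*sqrt(35) + 114) = sqrt(114 + 3*sqrt(35))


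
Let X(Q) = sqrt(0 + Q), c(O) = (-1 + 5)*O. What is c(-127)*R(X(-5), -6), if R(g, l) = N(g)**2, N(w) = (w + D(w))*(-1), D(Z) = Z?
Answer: 10160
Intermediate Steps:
N(w) = -2*w (N(w) = (w + w)*(-1) = (2*w)*(-1) = -2*w)
c(O) = 4*O
X(Q) = sqrt(Q)
R(g, l) = 4*g**2 (R(g, l) = (-2*g)**2 = 4*g**2)
c(-127)*R(X(-5), -6) = (4*(-127))*(4*(sqrt(-5))**2) = -2032*(I*sqrt(5))**2 = -2032*(-5) = -508*(-20) = 10160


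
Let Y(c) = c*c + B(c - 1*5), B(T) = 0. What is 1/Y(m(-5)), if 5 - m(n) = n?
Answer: 1/100 ≈ 0.010000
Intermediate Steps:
m(n) = 5 - n
Y(c) = c² (Y(c) = c*c + 0 = c² + 0 = c²)
1/Y(m(-5)) = 1/((5 - 1*(-5))²) = 1/((5 + 5)²) = 1/(10²) = 1/100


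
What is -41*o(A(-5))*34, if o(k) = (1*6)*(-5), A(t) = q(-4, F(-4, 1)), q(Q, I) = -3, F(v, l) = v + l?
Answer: 41820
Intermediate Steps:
F(v, l) = l + v
A(t) = -3
o(k) = -30 (o(k) = 6*(-5) = -30)
-41*o(A(-5))*34 = -41*(-30)*34 = 1230*34 = 41820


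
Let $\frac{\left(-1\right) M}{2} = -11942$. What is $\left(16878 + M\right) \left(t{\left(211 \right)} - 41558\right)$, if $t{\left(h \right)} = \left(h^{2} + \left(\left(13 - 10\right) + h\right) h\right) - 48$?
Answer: $1959388578$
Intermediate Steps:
$M = 23884$ ($M = \left(-2\right) \left(-11942\right) = 23884$)
$t{\left(h \right)} = -48 + h^{2} + h \left(3 + h\right)$ ($t{\left(h \right)} = \left(h^{2} + \left(3 + h\right) h\right) - 48 = \left(h^{2} + h \left(3 + h\right)\right) - 48 = -48 + h^{2} + h \left(3 + h\right)$)
$\left(16878 + M\right) \left(t{\left(211 \right)} - 41558\right) = \left(16878 + 23884\right) \left(\left(-48 + 2 \cdot 211^{2} + 3 \cdot 211\right) - 41558\right) = 40762 \left(\left(-48 + 2 \cdot 44521 + 633\right) - 41558\right) = 40762 \left(\left(-48 + 89042 + 633\right) - 41558\right) = 40762 \left(89627 - 41558\right) = 40762 \cdot 48069 = 1959388578$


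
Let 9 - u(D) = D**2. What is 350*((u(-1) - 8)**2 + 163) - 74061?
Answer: -17011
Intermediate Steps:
u(D) = 9 - D**2
350*((u(-1) - 8)**2 + 163) - 74061 = 350*(((9 - 1*(-1)**2) - 8)**2 + 163) - 74061 = 350*(((9 - 1*1) - 8)**2 + 163) - 74061 = 350*(((9 - 1) - 8)**2 + 163) - 74061 = 350*((8 - 8)**2 + 163) - 74061 = 350*(0**2 + 163) - 74061 = 350*(0 + 163) - 74061 = 350*163 - 74061 = 57050 - 74061 = -17011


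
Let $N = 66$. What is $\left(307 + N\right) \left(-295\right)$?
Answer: $-110035$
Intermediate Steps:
$\left(307 + N\right) \left(-295\right) = \left(307 + 66\right) \left(-295\right) = 373 \left(-295\right) = -110035$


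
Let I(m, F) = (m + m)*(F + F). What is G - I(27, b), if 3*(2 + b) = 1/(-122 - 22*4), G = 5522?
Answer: 200836/35 ≈ 5738.2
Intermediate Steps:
b = -1261/630 (b = -2 + 1/(3*(-122 - 22*4)) = -2 + 1/(3*(-122 - 88)) = -2 + (1/3)/(-210) = -2 + (1/3)*(-1/210) = -2 - 1/630 = -1261/630 ≈ -2.0016)
I(m, F) = 4*F*m (I(m, F) = (2*m)*(2*F) = 4*F*m)
G - I(27, b) = 5522 - 4*(-1261)*27/630 = 5522 - 1*(-7566/35) = 5522 + 7566/35 = 200836/35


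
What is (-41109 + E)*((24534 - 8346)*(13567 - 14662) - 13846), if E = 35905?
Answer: 92317430024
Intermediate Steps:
(-41109 + E)*((24534 - 8346)*(13567 - 14662) - 13846) = (-41109 + 35905)*((24534 - 8346)*(13567 - 14662) - 13846) = -5204*(16188*(-1095) - 13846) = -5204*(-17725860 - 13846) = -5204*(-17739706) = 92317430024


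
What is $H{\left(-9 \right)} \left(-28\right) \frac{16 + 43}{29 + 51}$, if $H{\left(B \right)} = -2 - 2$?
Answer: $\frac{413}{5} \approx 82.6$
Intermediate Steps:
$H{\left(B \right)} = -4$
$H{\left(-9 \right)} \left(-28\right) \frac{16 + 43}{29 + 51} = \left(-4\right) \left(-28\right) \frac{16 + 43}{29 + 51} = 112 \cdot \frac{59}{80} = \frac{413}{5}$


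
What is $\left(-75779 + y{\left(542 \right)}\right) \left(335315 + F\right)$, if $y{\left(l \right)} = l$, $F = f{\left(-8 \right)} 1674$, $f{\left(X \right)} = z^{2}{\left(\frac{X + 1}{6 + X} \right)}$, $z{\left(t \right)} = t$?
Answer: $- \frac{53541884391}{2} \approx -2.6771 \cdot 10^{10}$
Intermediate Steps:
$f{\left(X \right)} = \frac{\left(1 + X\right)^{2}}{\left(6 + X\right)^{2}}$ ($f{\left(X \right)} = \left(\frac{X + 1}{6 + X}\right)^{2} = \left(\frac{1 + X}{6 + X}\right)^{2} = \frac{\left(1 + X\right)^{2}}{\left(6 + X\right)^{2}}$)
$F = \frac{41013}{2}$ ($F = \frac{\left(1 - 8\right)^{2}}{\left(6 - 8\right)^{2}} \cdot 1674 = \frac{\left(-7\right)^{2}}{4} \cdot 1674 = 49 \cdot \frac{1}{4} \cdot 1674 = \frac{49}{4} \cdot 1674 = \frac{41013}{2} \approx 20507.0$)
$\left(-75779 + y{\left(542 \right)}\right) \left(335315 + F\right) = \left(-75779 + 542\right) \left(335315 + \frac{41013}{2}\right) = \left(-75237\right) \frac{711643}{2} = - \frac{53541884391}{2}$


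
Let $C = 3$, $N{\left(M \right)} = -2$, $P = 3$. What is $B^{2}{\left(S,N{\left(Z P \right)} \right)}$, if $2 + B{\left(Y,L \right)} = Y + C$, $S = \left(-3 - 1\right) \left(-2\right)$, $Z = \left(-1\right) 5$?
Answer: $81$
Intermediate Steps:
$Z = -5$
$S = 8$ ($S = \left(-4\right) \left(-2\right) = 8$)
$B{\left(Y,L \right)} = 1 + Y$ ($B{\left(Y,L \right)} = -2 + \left(Y + 3\right) = -2 + \left(3 + Y\right) = 1 + Y$)
$B^{2}{\left(S,N{\left(Z P \right)} \right)} = \left(1 + 8\right)^{2} = 9^{2} = 81$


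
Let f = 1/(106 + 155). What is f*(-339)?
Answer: -113/87 ≈ -1.2989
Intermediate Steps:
f = 1/261 ≈ 0.0038314
f*(-339) = (1/261)*(-339) = -113/87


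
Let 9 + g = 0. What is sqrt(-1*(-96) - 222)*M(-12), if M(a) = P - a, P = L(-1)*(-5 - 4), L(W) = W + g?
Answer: 306*I*sqrt(14) ≈ 1144.9*I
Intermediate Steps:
g = -9 (g = -9 + 0 = -9)
L(W) = -9 + W (L(W) = W - 9 = -9 + W)
P = 90 (P = (-9 - 1)*(-5 - 4) = -10*(-9) = 90)
M(a) = 90 - a
sqrt(-1*(-96) - 222)*M(-12) = sqrt(-1*(-96) - 222)*(90 - 1*(-12)) = sqrt(96 - 222)*(90 + 12) = sqrt(-126)*102 = (3*I*sqrt(14))*102 = 306*I*sqrt(14)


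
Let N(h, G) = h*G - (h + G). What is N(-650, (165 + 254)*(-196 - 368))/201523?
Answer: 153842366/201523 ≈ 763.40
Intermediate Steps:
N(h, G) = -G - h + G*h (N(h, G) = G*h - (G + h) = G*h + (-G - h) = -G - h + G*h)
N(-650, (165 + 254)*(-196 - 368))/201523 = (-(165 + 254)*(-196 - 368) - 1*(-650) + ((165 + 254)*(-196 - 368))*(-650))/201523 = (-419*(-564) + 650 + (419*(-564))*(-650))*(1/201523) = (-1*(-236316) + 650 - 236316*(-650))*(1/201523) = (236316 + 650 + 153605400)*(1/201523) = 153842366*(1/201523) = 153842366/201523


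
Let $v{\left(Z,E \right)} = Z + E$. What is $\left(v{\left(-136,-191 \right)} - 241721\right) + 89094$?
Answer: $-152954$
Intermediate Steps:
$v{\left(Z,E \right)} = E + Z$
$\left(v{\left(-136,-191 \right)} - 241721\right) + 89094 = \left(\left(-191 - 136\right) - 241721\right) + 89094 = \left(-327 - 241721\right) + 89094 = -242048 + 89094 = -152954$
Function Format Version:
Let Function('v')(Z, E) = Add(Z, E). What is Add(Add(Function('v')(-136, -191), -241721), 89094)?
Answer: -152954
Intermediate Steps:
Function('v')(Z, E) = Add(E, Z)
Add(Add(Function('v')(-136, -191), -241721), 89094) = Add(Add(Add(-191, -136), -241721), 89094) = Add(Add(-327, -241721), 89094) = Add(-242048, 89094) = -152954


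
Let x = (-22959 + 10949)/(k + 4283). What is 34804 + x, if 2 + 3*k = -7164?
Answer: 197755102/5683 ≈ 34798.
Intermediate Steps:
k = -7166/3 (k = -⅔ + (⅓)*(-7164) = -⅔ - 2388 = -7166/3 ≈ -2388.7)
x = -36030/5683 (x = (-22959 + 10949)/(-7166/3 + 4283) = -12010/5683/3 = -12010*3/5683 = -36030/5683 ≈ -6.3400)
34804 + x = 34804 - 36030/5683 = 197755102/5683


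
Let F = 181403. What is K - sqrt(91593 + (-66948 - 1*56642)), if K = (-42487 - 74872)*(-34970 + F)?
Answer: -17185230447 - 7*I*sqrt(653) ≈ -1.7185e+10 - 178.88*I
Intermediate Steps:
K = -17185230447 (K = (-42487 - 74872)*(-34970 + 181403) = -117359*146433 = -17185230447)
K - sqrt(91593 + (-66948 - 1*56642)) = -17185230447 - sqrt(91593 + (-66948 - 1*56642)) = -17185230447 - sqrt(91593 + (-66948 - 56642)) = -17185230447 - sqrt(91593 - 123590) = -17185230447 - sqrt(-31997) = -17185230447 - 7*I*sqrt(653)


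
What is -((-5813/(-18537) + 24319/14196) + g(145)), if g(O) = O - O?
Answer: -177774217/87717084 ≈ -2.0267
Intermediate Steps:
g(O) = 0
-((-5813/(-18537) + 24319/14196) + g(145)) = -((-5813/(-18537) + 24319/14196) + 0) = -((-5813*(-1/18537) + 24319*(1/14196)) + 0) = -((5813/18537 + 24319/14196) + 0) = -(177774217/87717084 + 0) = -1*177774217/87717084 = -177774217/87717084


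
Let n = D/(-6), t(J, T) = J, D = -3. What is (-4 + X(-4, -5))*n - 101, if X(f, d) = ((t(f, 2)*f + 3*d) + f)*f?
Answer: -97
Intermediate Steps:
X(f, d) = f*(f + f² + 3*d) (X(f, d) = ((f*f + 3*d) + f)*f = ((f² + 3*d) + f)*f = (f + f² + 3*d)*f = f*(f + f² + 3*d))
n = ½ (n = -3/(-6) = -3*(-⅙) = ½ ≈ 0.50000)
(-4 + X(-4, -5))*n - 101 = (-4 - 4*(-4 + (-4)² + 3*(-5)))*(½) - 101 = (-4 - 4*(-4 + 16 - 15))*(½) - 101 = (-4 - 4*(-3))*(½) - 101 = (-4 + 12)*(½) - 101 = 8*(½) - 101 = 4 - 101 = -97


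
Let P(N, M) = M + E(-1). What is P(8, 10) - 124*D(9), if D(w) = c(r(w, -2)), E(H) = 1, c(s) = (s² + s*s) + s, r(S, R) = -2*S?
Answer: -78109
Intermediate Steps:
c(s) = s + 2*s² (c(s) = (s² + s²) + s = 2*s² + s = s + 2*s²)
D(w) = -2*w*(1 - 4*w) (D(w) = (-2*w)*(1 + 2*(-2*w)) = (-2*w)*(1 - 4*w) = -2*w*(1 - 4*w))
P(N, M) = 1 + M (P(N, M) = M + 1 = 1 + M)
P(8, 10) - 124*D(9) = (1 + 10) - 248*9*(-1 + 4*9) = 11 - 248*9*(-1 + 36) = 11 - 248*9*35 = 11 - 124*630 = 11 - 78120 = -78109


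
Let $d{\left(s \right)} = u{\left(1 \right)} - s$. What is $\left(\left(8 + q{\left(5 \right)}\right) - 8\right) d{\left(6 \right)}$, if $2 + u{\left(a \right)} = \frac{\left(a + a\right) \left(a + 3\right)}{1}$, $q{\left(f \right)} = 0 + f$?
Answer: $0$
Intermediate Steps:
$q{\left(f \right)} = f$
$u{\left(a \right)} = -2 + 2 a \left(3 + a\right)$ ($u{\left(a \right)} = -2 + \frac{\left(a + a\right) \left(a + 3\right)}{1} = -2 + 2 a \left(3 + a\right) 1 = -2 + 2 a \left(3 + a\right)$)
$d{\left(s \right)} = 6 - s$ ($d{\left(s \right)} = \left(-2 + 2 \cdot 1^{2} + 6 \cdot 1\right) - s = \left(-2 + 2 \cdot 1 + 6\right) - s = \left(-2 + 2 + 6\right) - s = 6 - s$)
$\left(\left(8 + q{\left(5 \right)}\right) - 8\right) d{\left(6 \right)} = \left(\left(8 + 5\right) - 8\right) \left(6 - 6\right) = \left(13 - 8\right) \left(6 - 6\right) = 5 \cdot 0 = 0$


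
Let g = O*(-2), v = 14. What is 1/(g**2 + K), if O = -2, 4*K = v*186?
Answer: 1/667 ≈ 0.0014993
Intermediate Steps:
K = 651 (K = (14*186)/4 = (1/4)*2604 = 651)
g = 4 (g = -2*(-2) = 4)
1/(g**2 + K) = 1/(4**2 + 651) = 1/(16 + 651) = 1/667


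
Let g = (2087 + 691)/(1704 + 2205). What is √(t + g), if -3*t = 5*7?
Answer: I*√167410743/3909 ≈ 3.31*I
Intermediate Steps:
t = -35/3 (t = -5*7/3 = -⅓*35 = -35/3 ≈ -11.667)
g = 926/1303 (g = 2778/3909 = 2778*(1/3909) = 926/1303 ≈ 0.71067)
√(t + g) = √(-35/3 + 926/1303) = √(-42827/3909) = I*√167410743/3909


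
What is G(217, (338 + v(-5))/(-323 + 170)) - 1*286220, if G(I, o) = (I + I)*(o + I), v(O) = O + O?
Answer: -29524778/153 ≈ -1.9297e+5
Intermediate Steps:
v(O) = 2*O
G(I, o) = 2*I*(I + o) (G(I, o) = (2*I)*(I + o) = 2*I*(I + o))
G(217, (338 + v(-5))/(-323 + 170)) - 1*286220 = 2*217*(217 + (338 + 2*(-5))/(-323 + 170)) - 1*286220 = 2*217*(217 + (338 - 10)/(-153)) - 286220 = 2*217*(217 + 328*(-1/153)) - 286220 = 2*217*(217 - 328/153) - 286220 = 2*217*(32873/153) - 286220 = 14266882/153 - 286220 = -29524778/153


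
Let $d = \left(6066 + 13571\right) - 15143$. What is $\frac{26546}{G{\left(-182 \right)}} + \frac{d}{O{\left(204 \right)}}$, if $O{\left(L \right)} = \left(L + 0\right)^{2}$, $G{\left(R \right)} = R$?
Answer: $- \frac{7076413}{48552} \approx -145.75$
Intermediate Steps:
$d = 4494$ ($d = 19637 - 15143 = 4494$)
$O{\left(L \right)} = L^{2}$
$\frac{26546}{G{\left(-182 \right)}} + \frac{d}{O{\left(204 \right)}} = \frac{26546}{-182} + \frac{4494}{204^{2}} = 26546 \left(- \frac{1}{182}\right) + \frac{4494}{41616} = - \frac{1021}{7} + 4494 \cdot \frac{1}{41616} = - \frac{1021}{7} + \frac{749}{6936} = - \frac{7076413}{48552}$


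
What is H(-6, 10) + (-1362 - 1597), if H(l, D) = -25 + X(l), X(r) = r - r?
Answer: -2984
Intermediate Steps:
X(r) = 0
H(l, D) = -25 (H(l, D) = -25 + 0 = -25)
H(-6, 10) + (-1362 - 1597) = -25 + (-1362 - 1597) = -25 - 2959 = -2984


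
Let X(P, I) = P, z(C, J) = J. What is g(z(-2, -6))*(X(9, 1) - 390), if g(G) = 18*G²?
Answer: -246888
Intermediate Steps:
g(z(-2, -6))*(X(9, 1) - 390) = (18*(-6)²)*(9 - 390) = (18*36)*(-381) = 648*(-381) = -246888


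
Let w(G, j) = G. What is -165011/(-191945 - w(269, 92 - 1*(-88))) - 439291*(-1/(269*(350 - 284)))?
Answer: 1985624672/77558349 ≈ 25.602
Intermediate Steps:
-165011/(-191945 - w(269, 92 - 1*(-88))) - 439291*(-1/(269*(350 - 284))) = -165011/(-191945 - 1*269) - 439291*(-1/(269*(350 - 284))) = -165011/(-191945 - 269) - 439291/(66*(-269)) = -165011/(-192214) - 439291/(-17754) = -165011*(-1/192214) - 439291*(-1/17754) = 15001/17474 + 439291/17754 = 1985624672/77558349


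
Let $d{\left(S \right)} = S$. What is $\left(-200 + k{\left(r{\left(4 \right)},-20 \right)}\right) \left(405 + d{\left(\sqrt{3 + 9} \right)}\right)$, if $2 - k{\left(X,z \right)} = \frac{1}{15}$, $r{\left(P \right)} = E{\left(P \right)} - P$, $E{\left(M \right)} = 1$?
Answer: $-80217 - \frac{5942 \sqrt{3}}{15} \approx -80903.0$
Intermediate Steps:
$r{\left(P \right)} = 1 - P$
$k{\left(X,z \right)} = \frac{29}{15}$ ($k{\left(X,z \right)} = 2 - \frac{1}{15} = \frac{29}{15}$)
$\left(-200 + k{\left(r{\left(4 \right)},-20 \right)}\right) \left(405 + d{\left(\sqrt{3 + 9} \right)}\right) = \left(-200 + \frac{29}{15}\right) \left(405 + \sqrt{3 + 9}\right) = - \frac{2971 \left(405 + \sqrt{12}\right)}{15} = - \frac{2971 \left(405 + 2 \sqrt{3}\right)}{15} = -80217 - \frac{5942 \sqrt{3}}{15}$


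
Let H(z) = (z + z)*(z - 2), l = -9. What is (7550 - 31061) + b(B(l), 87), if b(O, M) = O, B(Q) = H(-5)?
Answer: -23441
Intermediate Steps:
H(z) = 2*z*(-2 + z) (H(z) = (2*z)*(-2 + z) = 2*z*(-2 + z))
B(Q) = 70 (B(Q) = 2*(-5)*(-2 - 5) = 2*(-5)*(-7) = 70)
(7550 - 31061) + b(B(l), 87) = (7550 - 31061) + 70 = -23511 + 70 = -23441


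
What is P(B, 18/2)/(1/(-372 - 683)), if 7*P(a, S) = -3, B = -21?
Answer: 3165/7 ≈ 452.14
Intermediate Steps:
P(a, S) = -3/7 (P(a, S) = (⅐)*(-3) = -3/7)
P(B, 18/2)/(1/(-372 - 683)) = -3/(7*(1/(-372 - 683))) = -3/(7*(1/(-1055))) = -3/(7*(-1/1055)) = -3/7*(-1055) = 3165/7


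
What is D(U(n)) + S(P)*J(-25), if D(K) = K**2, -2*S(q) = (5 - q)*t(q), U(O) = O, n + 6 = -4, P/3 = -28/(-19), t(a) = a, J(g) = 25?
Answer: 24550/361 ≈ 68.005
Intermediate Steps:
P = 84/19 (P = 3*(-28/(-19)) = 3*(-28*(-1/19)) = 3*(28/19) = 84/19 ≈ 4.4211)
n = -10 (n = -6 - 4 = -10)
S(q) = -q*(5 - q)/2 (S(q) = -(5 - q)*q/2 = -q*(5 - q)/2)
D(U(n)) + S(P)*J(-25) = (-10)**2 + ((1/2)*(84/19)*(-5 + 84/19))*25 = 100 + ((1/2)*(84/19)*(-11/19))*25 = 100 - 462/361*25 = 100 - 11550/361 = 24550/361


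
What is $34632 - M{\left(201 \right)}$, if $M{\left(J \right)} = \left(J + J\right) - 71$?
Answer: $34301$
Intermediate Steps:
$M{\left(J \right)} = -71 + 2 J$ ($M{\left(J \right)} = 2 J - 71 = -71 + 2 J$)
$34632 - M{\left(201 \right)} = 34632 - \left(-71 + 2 \cdot 201\right) = 34632 - \left(-71 + 402\right) = 34632 - 331 = 34301$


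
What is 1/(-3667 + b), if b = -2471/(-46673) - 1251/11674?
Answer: -544860602/1998033369003 ≈ -0.00027270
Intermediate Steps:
b = -29541469/544860602 (b = -2471*(-1/46673) - 1251*1/11674 = 2471/46673 - 1251/11674 = -29541469/544860602 ≈ -0.054218)
1/(-3667 + b) = 1/(-3667 - 29541469/544860602) = 1/(-1998033369003/544860602) = -544860602/1998033369003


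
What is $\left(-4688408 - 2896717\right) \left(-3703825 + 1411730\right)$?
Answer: $17385827086875$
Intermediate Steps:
$\left(-4688408 - 2896717\right) \left(-3703825 + 1411730\right) = \left(-4688408 - 2896717\right) \left(-2292095\right) = \left(-7585125\right) \left(-2292095\right) = 17385827086875$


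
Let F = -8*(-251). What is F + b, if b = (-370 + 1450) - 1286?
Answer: 1802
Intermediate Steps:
F = 2008
b = -206 (b = 1080 - 1286 = -206)
F + b = 2008 - 206 = 1802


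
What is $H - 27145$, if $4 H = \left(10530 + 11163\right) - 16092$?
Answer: $- \frac{102979}{4} \approx -25745.0$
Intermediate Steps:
$H = \frac{5601}{4}$ ($H = \frac{\left(10530 + 11163\right) - 16092}{4} = \frac{21693 - 16092}{4} = \frac{1}{4} \cdot 5601 = \frac{5601}{4} \approx 1400.3$)
$H - 27145 = \frac{5601}{4} - 27145 = - \frac{102979}{4}$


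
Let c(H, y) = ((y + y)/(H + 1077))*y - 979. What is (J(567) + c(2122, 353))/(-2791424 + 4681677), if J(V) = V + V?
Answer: 745063/6046919347 ≈ 0.00012321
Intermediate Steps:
J(V) = 2*V
c(H, y) = -979 + 2*y²/(1077 + H) (c(H, y) = ((2*y)/(1077 + H))*y - 979 = (2*y/(1077 + H))*y - 979 = 2*y²/(1077 + H) - 979 = -979 + 2*y²/(1077 + H))
(J(567) + c(2122, 353))/(-2791424 + 4681677) = (2*567 + (-1054383 - 979*2122 + 2*353²)/(1077 + 2122))/(-2791424 + 4681677) = (1134 + (-1054383 - 2077438 + 2*124609)/3199)/1890253 = (1134 + (-1054383 - 2077438 + 249218)/3199)*(1/1890253) = (1134 + (1/3199)*(-2882603))*(1/1890253) = (1134 - 2882603/3199)*(1/1890253) = (745063/3199)*(1/1890253) = 745063/6046919347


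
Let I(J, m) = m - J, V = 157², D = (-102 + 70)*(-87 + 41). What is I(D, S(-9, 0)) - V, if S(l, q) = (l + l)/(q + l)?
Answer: -26119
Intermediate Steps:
S(l, q) = 2*l/(l + q) (S(l, q) = (2*l)/(l + q) = 2*l/(l + q))
D = 1472 (D = -32*(-46) = 1472)
V = 24649
I(D, S(-9, 0)) - V = (2*(-9)/(-9 + 0) - 1*1472) - 1*24649 = (2*(-9)/(-9) - 1472) - 24649 = (2*(-9)*(-⅑) - 1472) - 24649 = (2 - 1472) - 24649 = -1470 - 24649 = -26119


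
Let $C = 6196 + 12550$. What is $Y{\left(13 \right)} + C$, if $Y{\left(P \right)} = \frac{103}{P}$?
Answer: $\frac{243801}{13} \approx 18754.0$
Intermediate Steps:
$C = 18746$
$Y{\left(13 \right)} + C = \frac{103}{13} + 18746 = \frac{243801}{13}$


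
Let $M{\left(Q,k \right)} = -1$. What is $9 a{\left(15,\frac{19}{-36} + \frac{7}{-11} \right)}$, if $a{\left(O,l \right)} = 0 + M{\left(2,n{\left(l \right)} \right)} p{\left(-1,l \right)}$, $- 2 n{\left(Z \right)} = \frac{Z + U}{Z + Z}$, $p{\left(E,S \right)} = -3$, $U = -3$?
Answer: $27$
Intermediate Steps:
$n{\left(Z \right)} = - \frac{-3 + Z}{4 Z}$ ($n{\left(Z \right)} = - \frac{\left(Z - 3\right) \frac{1}{Z + Z}}{2} = - \frac{\left(-3 + Z\right) \frac{1}{2 Z}}{2} = - \frac{\frac{1}{2} \frac{1}{Z} \left(-3 + Z\right)}{2} = - \frac{-3 + Z}{4 Z}$)
$a{\left(O,l \right)} = 3$ ($a{\left(O,l \right)} = 0 - -3 = 0 + 3 = 3$)
$9 a{\left(15,\frac{19}{-36} + \frac{7}{-11} \right)} = 9 \cdot 3 = 27$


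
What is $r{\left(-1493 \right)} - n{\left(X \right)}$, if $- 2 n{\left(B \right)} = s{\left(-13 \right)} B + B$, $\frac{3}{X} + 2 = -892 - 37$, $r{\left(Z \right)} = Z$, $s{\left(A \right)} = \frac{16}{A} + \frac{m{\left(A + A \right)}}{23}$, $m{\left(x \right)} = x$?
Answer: $- \frac{831208613}{556738} \approx -1493.0$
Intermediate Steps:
$s{\left(A \right)} = \frac{16}{A} + \frac{2 A}{23}$ ($s{\left(A \right)} = \frac{16}{A} + \frac{A + A}{23} = \frac{16}{A} + 2 A \frac{1}{23} = \frac{16}{A} + \frac{2 A}{23}$)
$X = - \frac{3}{931}$ ($X = \frac{3}{-2 - 929} = \frac{3}{-931} = 3 \left(- \frac{1}{931}\right) = - \frac{3}{931} \approx -0.0032223$)
$n{\left(B \right)} = \frac{407 B}{598}$ ($n{\left(B \right)} = - \frac{\left(\frac{16}{-13} + \frac{2}{23} \left(-13\right)\right) B + B}{2} = - \frac{\left(16 \left(- \frac{1}{13}\right) - \frac{26}{23}\right) B + B}{2} = - \frac{\left(- \frac{16}{13} - \frac{26}{23}\right) B + B}{2} = - \frac{- \frac{706 B}{299} + B}{2} = - \frac{\left(- \frac{407}{299}\right) B}{2} = \frac{407 B}{598}$)
$r{\left(-1493 \right)} - n{\left(X \right)} = -1493 - \frac{407}{598} \left(- \frac{3}{931}\right) = -1493 - - \frac{1221}{556738} = -1493 + \frac{1221}{556738} = - \frac{831208613}{556738}$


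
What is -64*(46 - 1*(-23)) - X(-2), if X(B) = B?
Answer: -4414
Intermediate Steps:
-64*(46 - 1*(-23)) - X(-2) = -64*(46 - 1*(-23)) - 1*(-2) = -64*(46 + 23) + 2 = -64*69 + 2 = -4416 + 2 = -4414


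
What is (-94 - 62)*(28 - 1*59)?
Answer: 4836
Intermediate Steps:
(-94 - 62)*(28 - 1*59) = -156*(28 - 59) = -156*(-31) = 4836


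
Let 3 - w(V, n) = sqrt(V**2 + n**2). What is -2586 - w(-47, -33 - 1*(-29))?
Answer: -2589 + 5*sqrt(89) ≈ -2541.8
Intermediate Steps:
w(V, n) = 3 - sqrt(V**2 + n**2)
-2586 - w(-47, -33 - 1*(-29)) = -2586 - (3 - sqrt((-47)**2 + (-33 - 1*(-29))**2)) = -2586 - (3 - sqrt(2209 + (-33 + 29)**2)) = -2586 - (3 - sqrt(2209 + (-4)**2)) = -2586 - (3 - sqrt(2209 + 16)) = -2586 - (3 - sqrt(2225)) = -2586 - (3 - 5*sqrt(89)) = -2586 + (-3 + 5*sqrt(89)) = -2589 + 5*sqrt(89)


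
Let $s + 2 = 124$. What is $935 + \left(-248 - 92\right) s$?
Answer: $-40545$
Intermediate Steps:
$s = 122$ ($s = -2 + 124 = 122$)
$935 + \left(-248 - 92\right) s = 935 + \left(-248 - 92\right) 122 = 935 - 41480 = -40545$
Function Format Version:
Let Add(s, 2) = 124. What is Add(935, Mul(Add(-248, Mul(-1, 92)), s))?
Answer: -40545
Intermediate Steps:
s = 122 (s = Add(-2, 124) = 122)
Add(935, Mul(Add(-248, Mul(-1, 92)), s)) = Add(935, Mul(Add(-248, Mul(-1, 92)), 122)) = Add(935, Mul(Add(-248, -92), 122)) = Add(935, Mul(-340, 122)) = Add(935, -41480) = -40545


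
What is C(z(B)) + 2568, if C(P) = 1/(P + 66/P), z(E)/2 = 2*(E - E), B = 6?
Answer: 2568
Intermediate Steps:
z(E) = 0 (z(E) = 2*(2*(E - E)) = 2*(2*0) = 2*0 = 0)
C(z(B)) + 2568 = 0/(66 + 0**2) + 2568 = 0/(66 + 0) + 2568 = 0/66 + 2568 = 0*(1/66) + 2568 = 0 + 2568 = 2568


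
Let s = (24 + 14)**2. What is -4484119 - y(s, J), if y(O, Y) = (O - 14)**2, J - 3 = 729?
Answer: -6529019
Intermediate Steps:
s = 1444 (s = 38**2 = 1444)
J = 732 (J = 3 + 729 = 732)
y(O, Y) = (-14 + O)**2
-4484119 - y(s, J) = -4484119 - (-14 + 1444)**2 = -4484119 - 1*1430**2 = -4484119 - 1*2044900 = -4484119 - 2044900 = -6529019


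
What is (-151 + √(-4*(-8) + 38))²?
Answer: (151 - √70)² ≈ 20344.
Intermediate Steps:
(-151 + √(-4*(-8) + 38))² = (-151 + √(32 + 38))² = (-151 + √70)²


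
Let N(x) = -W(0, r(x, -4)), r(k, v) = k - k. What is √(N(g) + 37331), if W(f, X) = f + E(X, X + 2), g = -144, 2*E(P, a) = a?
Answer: √37330 ≈ 193.21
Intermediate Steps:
E(P, a) = a/2
r(k, v) = 0
W(f, X) = 1 + f + X/2 (W(f, X) = f + (X + 2)/2 = f + (2 + X)/2 = f + (1 + X/2) = 1 + f + X/2)
N(x) = -1 (N(x) = -(1 + 0 + (½)*0) = -(1 + 0 + 0) = -1*1 = -1)
√(N(g) + 37331) = √(-1 + 37331) = √37330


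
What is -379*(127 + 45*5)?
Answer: -133408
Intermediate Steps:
-379*(127 + 45*5) = -379*(127 + 225) = -379*352 = -133408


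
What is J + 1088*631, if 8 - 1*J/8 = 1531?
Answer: 674344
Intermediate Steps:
J = -12184 (J = 64 - 8*1531 = 64 - 12248 = -12184)
J + 1088*631 = -12184 + 1088*631 = -12184 + 686528 = 674344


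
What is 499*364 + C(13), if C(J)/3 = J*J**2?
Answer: 188227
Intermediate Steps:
C(J) = 3*J**3 (C(J) = 3*(J*J**2) = 3*J**3)
499*364 + C(13) = 499*364 + 3*13**3 = 181636 + 3*2197 = 181636 + 6591 = 188227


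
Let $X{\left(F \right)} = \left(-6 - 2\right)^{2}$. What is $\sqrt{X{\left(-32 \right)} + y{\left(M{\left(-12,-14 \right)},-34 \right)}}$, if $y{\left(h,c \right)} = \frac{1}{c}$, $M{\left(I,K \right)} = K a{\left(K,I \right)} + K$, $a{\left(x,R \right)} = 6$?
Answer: $\frac{5 \sqrt{2958}}{34} \approx 7.9982$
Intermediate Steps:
$M{\left(I,K \right)} = 7 K$ ($M{\left(I,K \right)} = K 6 + K = 6 K + K = 7 K$)
$X{\left(F \right)} = 64$ ($X{\left(F \right)} = \left(-8\right)^{2} = 64$)
$\sqrt{X{\left(-32 \right)} + y{\left(M{\left(-12,-14 \right)},-34 \right)}} = \sqrt{64 + \frac{1}{-34}} = \sqrt{64 - \frac{1}{34}} = \sqrt{\frac{2175}{34}} = \frac{5 \sqrt{2958}}{34}$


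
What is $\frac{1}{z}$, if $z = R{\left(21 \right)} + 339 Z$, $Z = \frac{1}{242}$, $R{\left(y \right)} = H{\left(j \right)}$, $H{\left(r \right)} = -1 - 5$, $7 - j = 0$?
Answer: $- \frac{242}{1113} \approx -0.21743$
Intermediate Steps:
$j = 7$ ($j = 7 - 0 = 7 + 0 = 7$)
$H{\left(r \right)} = -6$
$R{\left(y \right)} = -6$
$Z = \frac{1}{242} \approx 0.0041322$
$z = - \frac{1113}{242}$ ($z = -6 + 339 \cdot \frac{1}{242} = -6 + \frac{339}{242} = - \frac{1113}{242} \approx -4.5992$)
$\frac{1}{z} = \frac{1}{- \frac{1113}{242}} = - \frac{242}{1113}$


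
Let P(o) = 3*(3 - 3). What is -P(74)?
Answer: 0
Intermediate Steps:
P(o) = 0 (P(o) = 3*0 = 0)
-P(74) = -1*0 = 0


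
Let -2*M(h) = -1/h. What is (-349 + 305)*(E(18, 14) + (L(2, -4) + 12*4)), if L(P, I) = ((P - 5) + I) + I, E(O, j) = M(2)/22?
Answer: -3257/2 ≈ -1628.5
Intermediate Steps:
M(h) = 1/(2*h) (M(h) = -(-1)/(2*h) = 1/(2*h))
E(O, j) = 1/88 (E(O, j) = ((1/2)/2)/22 = ((1/2)*(1/2))*(1/22) = (1/4)*(1/22) = 1/88)
L(P, I) = -5 + P + 2*I (L(P, I) = ((-5 + P) + I) + I = (-5 + I + P) + I = -5 + P + 2*I)
(-349 + 305)*(E(18, 14) + (L(2, -4) + 12*4)) = (-349 + 305)*(1/88 + ((-5 + 2 + 2*(-4)) + 12*4)) = -44*(1/88 + ((-5 + 2 - 8) + 48)) = -44*(1/88 + (-11 + 48)) = -44*(1/88 + 37) = -44*3257/88 = -3257/2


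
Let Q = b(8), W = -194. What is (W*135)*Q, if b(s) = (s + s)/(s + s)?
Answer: -26190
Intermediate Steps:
b(s) = 1 (b(s) = (2*s)/((2*s)) = (2*s)*(1/(2*s)) = 1)
Q = 1
(W*135)*Q = -194*135*1 = -26190*1 = -26190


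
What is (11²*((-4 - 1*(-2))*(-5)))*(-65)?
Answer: -78650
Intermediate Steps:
(11²*((-4 - 1*(-2))*(-5)))*(-65) = (121*((-4 + 2)*(-5)))*(-65) = (121*(-2*(-5)))*(-65) = (121*10)*(-65) = 1210*(-65) = -78650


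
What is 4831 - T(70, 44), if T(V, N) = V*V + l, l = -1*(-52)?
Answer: -121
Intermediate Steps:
l = 52
T(V, N) = 52 + V² (T(V, N) = V*V + 52 = V² + 52 = 52 + V²)
4831 - T(70, 44) = 4831 - (52 + 70²) = 4831 - (52 + 4900) = 4831 - 1*4952 = 4831 - 4952 = -121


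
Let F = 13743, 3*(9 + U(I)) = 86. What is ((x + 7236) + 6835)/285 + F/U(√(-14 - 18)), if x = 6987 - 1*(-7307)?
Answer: 894920/1121 ≈ 798.32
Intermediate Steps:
U(I) = 59/3 (U(I) = -9 + (⅓)*86 = -9 + 86/3 = 59/3)
x = 14294 (x = 6987 + 7307 = 14294)
((x + 7236) + 6835)/285 + F/U(√(-14 - 18)) = ((14294 + 7236) + 6835)/285 + 13743/(59/3) = (21530 + 6835)*(1/285) + 13743*(3/59) = 28365*(1/285) + 41229/59 = 1891/19 + 41229/59 = 894920/1121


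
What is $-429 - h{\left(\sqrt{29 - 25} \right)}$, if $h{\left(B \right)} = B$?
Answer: $-431$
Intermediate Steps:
$-429 - h{\left(\sqrt{29 - 25} \right)} = -429 - \sqrt{29 - 25} = -429 - \sqrt{4} = -429 - 2 = -431$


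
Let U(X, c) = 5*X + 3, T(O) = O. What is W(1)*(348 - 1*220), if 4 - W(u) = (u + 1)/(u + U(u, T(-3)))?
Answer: 4352/9 ≈ 483.56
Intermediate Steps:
U(X, c) = 3 + 5*X
W(u) = 4 - (1 + u)/(3 + 6*u) (W(u) = 4 - (u + 1)/(u + (3 + 5*u)) = 4 - (1 + u)/(3 + 6*u))
W(1)*(348 - 1*220) = ((11 + 23*1)/(3*(1 + 2*1)))*(348 - 1*220) = ((11 + 23)/(3*(1 + 2)))*(348 - 220) = ((⅓)*34/3)*128 = ((⅓)*(⅓)*34)*128 = (34/9)*128 = 4352/9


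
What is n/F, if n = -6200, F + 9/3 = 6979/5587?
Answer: 17319700/4891 ≈ 3541.1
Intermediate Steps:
F = -9782/5587 (F = -3 + 6979/5587 = -9782/5587 ≈ -1.7509)
n/F = -6200/(-9782/5587) = -6200*(-5587/9782) = 17319700/4891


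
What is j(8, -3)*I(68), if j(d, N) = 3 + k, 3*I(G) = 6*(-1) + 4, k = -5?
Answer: 4/3 ≈ 1.3333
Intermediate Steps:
I(G) = -⅔ (I(G) = (6*(-1) + 4)/3 = (-6 + 4)/3 = (⅓)*(-2) = -⅔)
j(d, N) = -2 (j(d, N) = 3 - 5 = -2)
j(8, -3)*I(68) = -2*(-⅔) = 4/3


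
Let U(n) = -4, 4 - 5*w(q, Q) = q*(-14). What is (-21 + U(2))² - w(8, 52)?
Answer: 3009/5 ≈ 601.80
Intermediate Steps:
w(q, Q) = ⅘ + 14*q/5 (w(q, Q) = ⅘ - q*(-14)/5 = ⅘ - (-14)*q/5 = ⅘ + 14*q/5)
(-21 + U(2))² - w(8, 52) = (-21 - 4)² - (⅘ + (14/5)*8) = (-25)² - (⅘ + 112/5) = 625 - 1*116/5 = 625 - 116/5 = 3009/5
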